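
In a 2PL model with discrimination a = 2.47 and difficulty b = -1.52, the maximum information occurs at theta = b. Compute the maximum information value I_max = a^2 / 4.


For 2PL, max info at theta = b = -1.52
I_max = a^2 / 4 = 2.47^2 / 4
= 6.1009 / 4
I_max = 1.5252

1.5252


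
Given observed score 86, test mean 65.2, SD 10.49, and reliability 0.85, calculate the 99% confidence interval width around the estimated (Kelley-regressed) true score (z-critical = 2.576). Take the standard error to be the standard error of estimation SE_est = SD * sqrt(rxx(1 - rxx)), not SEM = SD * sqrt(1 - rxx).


True score estimate = 0.85*86 + 0.15*65.2 = 82.88
SE_est = SD * sqrt(rxx * (1 - rxx)) = 10.49 * sqrt(0.85 * 0.15) = 10.49 * sqrt(0.1275) = 3.745679
CI = T_est +/- z * SE_est, so width = 2 * z * SE_est = 2 * 2.576 * 3.745679
Width = 19.2977

19.2977


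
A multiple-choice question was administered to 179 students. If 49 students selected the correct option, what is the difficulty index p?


Item difficulty p = number correct / total examinees
p = 49 / 179
p = 0.2737

0.2737


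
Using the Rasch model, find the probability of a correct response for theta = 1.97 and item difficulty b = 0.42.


theta - b = 1.97 - 0.42 = 1.55
exp(-(theta - b)) = exp(-1.55) = 0.2122
P = 1 / (1 + 0.2122)
P = 0.8249

0.8249


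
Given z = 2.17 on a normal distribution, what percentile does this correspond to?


CDF(z) = 0.5 * (1 + erf(z/sqrt(2)))
erf(1.5344) = 0.97
CDF = 0.985
Percentile rank = 0.985 * 100 = 98.5

98.5


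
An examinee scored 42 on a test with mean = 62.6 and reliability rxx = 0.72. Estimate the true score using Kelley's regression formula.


T_est = rxx * X + (1 - rxx) * mean
T_est = 0.72 * 42 + 0.28 * 62.6
T_est = 30.24 + 17.528
T_est = 47.768

47.768


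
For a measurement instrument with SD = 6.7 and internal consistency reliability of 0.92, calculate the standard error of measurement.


SEM = SD * sqrt(1 - rxx)
SEM = 6.7 * sqrt(1 - 0.92)
SEM = 6.7 * sqrt(0.08) = 6.7 * 0.282843
SEM = 1.895

1.895


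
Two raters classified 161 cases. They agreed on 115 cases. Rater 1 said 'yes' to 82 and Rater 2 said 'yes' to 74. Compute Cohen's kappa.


P_o = 115/161 = 0.714286
P_e = (82*74 + 79*87) / 25921 = 0.499248
kappa = (P_o - P_e) / (1 - P_e)
kappa = (0.714286 - 0.499248) / (1 - 0.499248)
kappa = 0.4294

0.4294


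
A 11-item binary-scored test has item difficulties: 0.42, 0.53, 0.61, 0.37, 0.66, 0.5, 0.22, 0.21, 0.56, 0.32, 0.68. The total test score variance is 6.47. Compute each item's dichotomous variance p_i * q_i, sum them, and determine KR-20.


For each item, compute p_i * q_i:
  Item 1: 0.42 * 0.58 = 0.2436
  Item 2: 0.53 * 0.47 = 0.2491
  Item 3: 0.61 * 0.39 = 0.2379
  Item 4: 0.37 * 0.63 = 0.2331
  Item 5: 0.66 * 0.34 = 0.2244
  Item 6: 0.5 * 0.5 = 0.25
  Item 7: 0.22 * 0.78 = 0.1716
  Item 8: 0.21 * 0.79 = 0.1659
  Item 9: 0.56 * 0.44 = 0.2464
  Item 10: 0.32 * 0.68 = 0.2176
  Item 11: 0.68 * 0.32 = 0.2176
Sum(p_i * q_i) = 0.2436 + 0.2491 + 0.2379 + 0.2331 + 0.2244 + 0.25 + 0.1716 + 0.1659 + 0.2464 + 0.2176 + 0.2176 = 2.4572
KR-20 = (k/(k-1)) * (1 - Sum(p_i*q_i) / Var_total)
= (11/10) * (1 - 2.4572/6.47)
= 1.1 * 0.6202
KR-20 = 0.6822

0.6822


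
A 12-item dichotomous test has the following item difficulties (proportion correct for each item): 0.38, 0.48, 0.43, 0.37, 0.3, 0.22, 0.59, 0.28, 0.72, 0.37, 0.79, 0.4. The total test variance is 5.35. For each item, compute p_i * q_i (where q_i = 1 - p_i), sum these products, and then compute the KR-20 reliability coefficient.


For each item, compute p_i * q_i:
  Item 1: 0.38 * 0.62 = 0.2356
  Item 2: 0.48 * 0.52 = 0.2496
  Item 3: 0.43 * 0.57 = 0.2451
  Item 4: 0.37 * 0.63 = 0.2331
  Item 5: 0.3 * 0.7 = 0.21
  Item 6: 0.22 * 0.78 = 0.1716
  Item 7: 0.59 * 0.41 = 0.2419
  Item 8: 0.28 * 0.72 = 0.2016
  Item 9: 0.72 * 0.28 = 0.2016
  Item 10: 0.37 * 0.63 = 0.2331
  Item 11: 0.79 * 0.21 = 0.1659
  Item 12: 0.4 * 0.6 = 0.24
Sum(p_i * q_i) = 0.2356 + 0.2496 + 0.2451 + 0.2331 + 0.21 + 0.1716 + 0.2419 + 0.2016 + 0.2016 + 0.2331 + 0.1659 + 0.24 = 2.6291
KR-20 = (k/(k-1)) * (1 - Sum(p_i*q_i) / Var_total)
= (12/11) * (1 - 2.6291/5.35)
= 1.0909 * 0.5086
KR-20 = 0.5548

0.5548


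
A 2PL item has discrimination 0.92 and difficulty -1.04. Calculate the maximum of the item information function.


For 2PL, max info at theta = b = -1.04
I_max = a^2 / 4 = 0.92^2 / 4
= 0.8464 / 4
I_max = 0.2116

0.2116


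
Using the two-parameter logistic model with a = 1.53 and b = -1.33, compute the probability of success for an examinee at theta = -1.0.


a*(theta - b) = 1.53 * (-1.0 - -1.33) = 0.5049
exp(-0.5049) = 0.6036
P = 1 / (1 + 0.6036)
P = 0.6236

0.6236


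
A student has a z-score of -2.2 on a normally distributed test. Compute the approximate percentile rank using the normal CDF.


CDF(z) = 0.5 * (1 + erf(z/sqrt(2)))
erf(-1.5556) = -0.9722
CDF = 0.0139
Percentile rank = 0.0139 * 100 = 1.39

1.39


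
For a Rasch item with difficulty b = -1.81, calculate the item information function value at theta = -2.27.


P = 1/(1+exp(-(-2.27--1.81))) = 0.387
I = P*(1-P) = 0.387 * 0.613
I = 0.2372

0.2372


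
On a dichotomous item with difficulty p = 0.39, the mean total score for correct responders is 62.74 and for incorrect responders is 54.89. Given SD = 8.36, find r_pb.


q = 1 - p = 0.61
rpb = ((M1 - M0) / SD) * sqrt(p * q)
rpb = ((62.74 - 54.89) / 8.36) * sqrt(0.39 * 0.61)
rpb = 0.458

0.458


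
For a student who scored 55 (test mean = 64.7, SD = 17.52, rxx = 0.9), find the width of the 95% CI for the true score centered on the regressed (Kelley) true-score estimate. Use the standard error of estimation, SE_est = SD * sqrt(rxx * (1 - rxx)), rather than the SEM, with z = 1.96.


True score estimate = 0.9*55 + 0.1*64.7 = 55.97
SE_est = SD * sqrt(rxx * (1 - rxx)) = 17.52 * sqrt(0.9 * 0.1) = 17.52 * sqrt(0.09) = 5.256
CI = T_est +/- z * SE_est, so width = 2 * z * SE_est = 2 * 1.96 * 5.256
Width = 20.6035

20.6035


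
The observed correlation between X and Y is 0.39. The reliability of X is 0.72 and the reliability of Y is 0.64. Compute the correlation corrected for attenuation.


r_corrected = rxy / sqrt(rxx * ryy)
= 0.39 / sqrt(0.72 * 0.64)
= 0.39 / sqrt(0.4608)
= 0.39 / 0.678823
r_corrected = 0.5745

0.5745


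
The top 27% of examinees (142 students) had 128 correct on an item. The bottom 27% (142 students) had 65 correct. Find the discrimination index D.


p_upper = 128/142 = 0.9014
p_lower = 65/142 = 0.4577
D = 0.9014 - 0.4577 = 0.4437

0.4437


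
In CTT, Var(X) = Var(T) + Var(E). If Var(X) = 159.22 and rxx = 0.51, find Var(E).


var_true = rxx * var_obs = 0.51 * 159.22 = 81.2022
var_error = var_obs - var_true
var_error = 159.22 - 81.2022
var_error = 78.0178

78.0178


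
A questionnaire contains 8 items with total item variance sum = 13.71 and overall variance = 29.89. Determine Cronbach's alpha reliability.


alpha = (k/(k-1)) * (1 - sum(si^2)/s_total^2)
= (8/7) * (1 - 13.71/29.89)
alpha = 0.6186

0.6186


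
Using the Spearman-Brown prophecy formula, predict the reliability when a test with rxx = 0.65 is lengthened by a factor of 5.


r_new = (n * rxx) / (1 + (n-1) * rxx)
r_new = (5 * 0.65) / (1 + 4 * 0.65)
r_new = 3.25 / 3.6
r_new = 0.9028

0.9028


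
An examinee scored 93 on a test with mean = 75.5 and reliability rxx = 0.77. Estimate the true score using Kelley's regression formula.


T_est = rxx * X + (1 - rxx) * mean
T_est = 0.77 * 93 + 0.23 * 75.5
T_est = 71.61 + 17.365
T_est = 88.975

88.975


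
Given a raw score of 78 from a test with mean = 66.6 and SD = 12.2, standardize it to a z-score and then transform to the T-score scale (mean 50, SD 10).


z = (X - mean) / SD = (78 - 66.6) / 12.2
z = 11.4 / 12.2
z = 0.9344
T-score = T = 50 + 10z
Carry z at full precision (z = 11.4 / 12.2) into the conversion:
T-score = 50 + 10 * (11.4 / 12.2) = 50 + 114 / 12.2
T-score = 50 + 9.3443
T-score = 59.3443

59.3443


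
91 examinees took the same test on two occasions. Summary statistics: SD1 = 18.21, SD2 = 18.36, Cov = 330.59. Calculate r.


r = cov(X,Y) / (SD_X * SD_Y)
r = 330.59 / (18.21 * 18.36)
r = 330.59 / 334.3356
r = 0.9888

0.9888


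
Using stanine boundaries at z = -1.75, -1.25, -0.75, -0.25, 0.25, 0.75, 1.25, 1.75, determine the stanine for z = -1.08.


Stanine boundaries: [-1.75, -1.25, -0.75, -0.25, 0.25, 0.75, 1.25, 1.75]
z = -1.08
Check each boundary:
  z >= -1.75 -> could be stanine 2
  z >= -1.25 -> could be stanine 3
  z < -0.75
  z < -0.25
  z < 0.25
  z < 0.75
  z < 1.25
  z < 1.75
Highest qualifying boundary gives stanine = 3

3


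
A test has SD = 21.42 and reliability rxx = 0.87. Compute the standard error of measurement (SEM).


SEM = SD * sqrt(1 - rxx)
SEM = 21.42 * sqrt(1 - 0.87)
SEM = 21.42 * sqrt(0.13) = 21.42 * 0.360555
SEM = 7.7231

7.7231


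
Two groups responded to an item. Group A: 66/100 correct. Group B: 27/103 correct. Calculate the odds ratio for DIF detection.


Odds_A = 66/34 = 1.9412
Odds_B = 27/76 = 0.3553
OR = Odds_A / Odds_B = 1.9412 / 0.3553
Exactly, OR = (66 * 76) / (34 * 27) = 5016 / 918
OR = 5.4641

5.4641


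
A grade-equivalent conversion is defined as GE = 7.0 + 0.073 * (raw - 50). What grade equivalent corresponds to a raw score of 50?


raw - median = 50 - 50 = 0
slope * diff = 0.073 * 0 = 0.0
GE = 7.0 + 0.0
GE = 7.0

7.0


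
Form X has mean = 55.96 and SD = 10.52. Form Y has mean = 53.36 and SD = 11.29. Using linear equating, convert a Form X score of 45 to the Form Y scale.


slope = SD_Y / SD_X = 11.29 / 10.52 ~ 1.0732
intercept = mean_Y - slope * mean_X = 53.36 - (11.29 / 10.52) * 55.96 ~ -6.6959
Y = slope * X + intercept. To avoid rounding drift from the rounded slope/intercept, evaluate the equivalent form Y = mean_Y + SD_Y * (X - mean_X) / SD_X at full precision:
Y = 53.36 + 11.29 * (45 - 55.96) / 10.52
Y = 53.36 - 11.29 * 10.96 / 10.52
Y = 53.36 - 123.7384 / 10.52
Y = 53.36 - 11.7622
Y = 41.5978

41.5978


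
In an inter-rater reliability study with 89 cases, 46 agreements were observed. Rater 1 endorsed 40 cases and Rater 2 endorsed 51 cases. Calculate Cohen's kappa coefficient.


P_o = 46/89 = 0.516854
P_e = (40*51 + 49*38) / 7921 = 0.492615
kappa = (P_o - P_e) / (1 - P_e)
kappa = (0.516854 - 0.492615) / (1 - 0.492615)
kappa = 0.0478

0.0478


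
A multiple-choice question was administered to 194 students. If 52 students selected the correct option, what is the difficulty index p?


Item difficulty p = number correct / total examinees
p = 52 / 194
p = 0.268

0.268


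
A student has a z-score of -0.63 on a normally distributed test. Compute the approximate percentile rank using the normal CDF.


CDF(z) = 0.5 * (1 + erf(z/sqrt(2)))
erf(-0.4455) = -0.4713
CDF = 0.2643
Percentile rank = 0.2643 * 100 = 26.43

26.43


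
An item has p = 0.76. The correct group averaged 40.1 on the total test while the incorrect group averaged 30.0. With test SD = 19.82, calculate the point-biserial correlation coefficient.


q = 1 - p = 0.24
rpb = ((M1 - M0) / SD) * sqrt(p * q)
rpb = ((40.1 - 30.0) / 19.82) * sqrt(0.76 * 0.24)
rpb = 0.2176

0.2176


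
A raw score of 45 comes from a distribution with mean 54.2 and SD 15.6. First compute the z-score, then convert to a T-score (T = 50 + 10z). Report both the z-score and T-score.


z = (X - mean) / SD = (45 - 54.2) / 15.6
z = -9.2 / 15.6
z = -0.5897
T-score = T = 50 + 10z
Carry z at full precision (z = -9.2 / 15.6) into the conversion:
T-score = 50 + 10 * (-9.2 / 15.6) = 50 + -92 / 15.6
T-score = 50 + -5.8974
T-score = 44.1026

44.1026


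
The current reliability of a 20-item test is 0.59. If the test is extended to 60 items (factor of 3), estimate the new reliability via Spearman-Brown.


r_new = (n * rxx) / (1 + (n-1) * rxx)
r_new = (3 * 0.59) / (1 + 2 * 0.59)
r_new = 1.77 / 2.18
r_new = 0.8119

0.8119


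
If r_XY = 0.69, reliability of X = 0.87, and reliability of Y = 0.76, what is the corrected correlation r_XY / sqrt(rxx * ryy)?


r_corrected = rxy / sqrt(rxx * ryy)
= 0.69 / sqrt(0.87 * 0.76)
= 0.69 / sqrt(0.6612)
= 0.69 / 0.813142
r_corrected = 0.8486

0.8486


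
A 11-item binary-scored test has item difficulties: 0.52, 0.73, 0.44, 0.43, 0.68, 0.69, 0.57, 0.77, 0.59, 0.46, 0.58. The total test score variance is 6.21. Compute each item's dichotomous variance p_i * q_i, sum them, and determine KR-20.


For each item, compute p_i * q_i:
  Item 1: 0.52 * 0.48 = 0.2496
  Item 2: 0.73 * 0.27 = 0.1971
  Item 3: 0.44 * 0.56 = 0.2464
  Item 4: 0.43 * 0.57 = 0.2451
  Item 5: 0.68 * 0.32 = 0.2176
  Item 6: 0.69 * 0.31 = 0.2139
  Item 7: 0.57 * 0.43 = 0.2451
  Item 8: 0.77 * 0.23 = 0.1771
  Item 9: 0.59 * 0.41 = 0.2419
  Item 10: 0.46 * 0.54 = 0.2484
  Item 11: 0.58 * 0.42 = 0.2436
Sum(p_i * q_i) = 0.2496 + 0.1971 + 0.2464 + 0.2451 + 0.2176 + 0.2139 + 0.2451 + 0.1771 + 0.2419 + 0.2484 + 0.2436 = 2.5258
KR-20 = (k/(k-1)) * (1 - Sum(p_i*q_i) / Var_total)
= (11/10) * (1 - 2.5258/6.21)
= 1.1 * 0.5933
KR-20 = 0.6526

0.6526


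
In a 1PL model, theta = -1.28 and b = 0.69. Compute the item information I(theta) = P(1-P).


P = 1/(1+exp(-(-1.28-0.69))) = 0.1224
I = P*(1-P) = 0.1224 * 0.8776
I = 0.1074

0.1074


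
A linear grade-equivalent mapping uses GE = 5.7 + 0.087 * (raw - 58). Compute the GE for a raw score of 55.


raw - median = 55 - 58 = -3
slope * diff = 0.087 * -3 = -0.261
GE = 5.7 + -0.261
GE = 5.439

5.439


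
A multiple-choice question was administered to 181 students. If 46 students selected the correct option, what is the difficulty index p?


Item difficulty p = number correct / total examinees
p = 46 / 181
p = 0.2541

0.2541


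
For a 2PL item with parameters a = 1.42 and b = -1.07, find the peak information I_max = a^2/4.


For 2PL, max info at theta = b = -1.07
I_max = a^2 / 4 = 1.42^2 / 4
= 2.0164 / 4
I_max = 0.5041

0.5041


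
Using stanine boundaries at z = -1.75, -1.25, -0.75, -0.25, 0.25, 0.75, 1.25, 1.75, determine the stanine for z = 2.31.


Stanine boundaries: [-1.75, -1.25, -0.75, -0.25, 0.25, 0.75, 1.25, 1.75]
z = 2.31
Check each boundary:
  z >= -1.75 -> could be stanine 2
  z >= -1.25 -> could be stanine 3
  z >= -0.75 -> could be stanine 4
  z >= -0.25 -> could be stanine 5
  z >= 0.25 -> could be stanine 6
  z >= 0.75 -> could be stanine 7
  z >= 1.25 -> could be stanine 8
  z >= 1.75 -> could be stanine 9
Highest qualifying boundary gives stanine = 9

9


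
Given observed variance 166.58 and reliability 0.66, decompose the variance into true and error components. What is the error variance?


var_true = rxx * var_obs = 0.66 * 166.58 = 109.9428
var_error = var_obs - var_true
var_error = 166.58 - 109.9428
var_error = 56.6372

56.6372


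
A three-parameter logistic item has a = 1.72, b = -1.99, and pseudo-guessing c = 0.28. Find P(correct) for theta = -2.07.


logit = 1.72*(-2.07 - -1.99) = -0.1376
P* = 1/(1 + exp(--0.1376)) = 0.4657
P = 0.28 + (1 - 0.28) * 0.4657
P = 0.6153

0.6153


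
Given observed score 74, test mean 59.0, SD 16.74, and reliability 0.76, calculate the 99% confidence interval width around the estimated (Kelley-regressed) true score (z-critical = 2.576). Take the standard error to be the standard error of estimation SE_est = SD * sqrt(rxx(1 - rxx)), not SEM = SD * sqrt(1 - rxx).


True score estimate = 0.76*74 + 0.24*59.0 = 70.4
SE_est = SD * sqrt(rxx * (1 - rxx)) = 16.74 * sqrt(0.76 * 0.24) = 16.74 * sqrt(0.1824) = 7.149372
CI = T_est +/- z * SE_est, so width = 2 * z * SE_est = 2 * 2.576 * 7.149372
Width = 36.8336

36.8336


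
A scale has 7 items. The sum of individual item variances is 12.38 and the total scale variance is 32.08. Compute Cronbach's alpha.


alpha = (k/(k-1)) * (1 - sum(si^2)/s_total^2)
= (7/6) * (1 - 12.38/32.08)
alpha = 0.7164

0.7164


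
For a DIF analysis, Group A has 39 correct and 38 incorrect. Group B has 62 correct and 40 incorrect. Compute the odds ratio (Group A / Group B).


Odds_A = 39/38 = 1.0263
Odds_B = 62/40 = 1.55
OR = Odds_A / Odds_B = 1.0263 / 1.55
Exactly, OR = (39 * 40) / (38 * 62) = 1560 / 2356
OR = 0.6621

0.6621


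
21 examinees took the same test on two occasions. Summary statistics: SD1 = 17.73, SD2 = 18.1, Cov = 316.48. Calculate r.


r = cov(X,Y) / (SD_X * SD_Y)
r = 316.48 / (17.73 * 18.1)
r = 316.48 / 320.913
r = 0.9862

0.9862


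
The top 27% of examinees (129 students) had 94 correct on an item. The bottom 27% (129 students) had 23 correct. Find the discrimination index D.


p_upper = 94/129 = 0.7287
p_lower = 23/129 = 0.1783
D = 0.7287 - 0.1783 = 0.5504

0.5504


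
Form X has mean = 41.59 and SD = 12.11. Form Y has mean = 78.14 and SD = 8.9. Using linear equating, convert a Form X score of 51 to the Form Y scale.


slope = SD_Y / SD_X = 8.9 / 12.11 ~ 0.7349
intercept = mean_Y - slope * mean_X = 78.14 - (8.9 / 12.11) * 41.59 ~ 47.5743
Y = slope * X + intercept. To avoid rounding drift from the rounded slope/intercept, evaluate the equivalent form Y = mean_Y + SD_Y * (X - mean_X) / SD_X at full precision:
Y = 78.14 + 8.9 * (51 - 41.59) / 12.11
Y = 78.14 + 8.9 * 9.41 / 12.11
Y = 78.14 + 83.749 / 12.11
Y = 78.14 + 6.9157
Y = 85.0557

85.0557


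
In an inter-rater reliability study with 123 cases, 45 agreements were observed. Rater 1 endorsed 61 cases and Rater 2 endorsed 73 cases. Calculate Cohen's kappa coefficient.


P_o = 45/123 = 0.365854
P_e = (61*73 + 62*50) / 15129 = 0.49924
kappa = (P_o - P_e) / (1 - P_e)
kappa = (0.365854 - 0.49924) / (1 - 0.49924)
kappa = -0.2664

-0.2664


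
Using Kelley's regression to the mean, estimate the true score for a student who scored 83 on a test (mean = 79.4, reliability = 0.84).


T_est = rxx * X + (1 - rxx) * mean
T_est = 0.84 * 83 + 0.16 * 79.4
T_est = 69.72 + 12.704
T_est = 82.424

82.424


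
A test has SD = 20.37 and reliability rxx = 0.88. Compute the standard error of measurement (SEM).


SEM = SD * sqrt(1 - rxx)
SEM = 20.37 * sqrt(1 - 0.88)
SEM = 20.37 * sqrt(0.12) = 20.37 * 0.34641
SEM = 7.0564

7.0564


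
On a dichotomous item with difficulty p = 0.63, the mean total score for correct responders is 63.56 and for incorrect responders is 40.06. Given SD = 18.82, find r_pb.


q = 1 - p = 0.37
rpb = ((M1 - M0) / SD) * sqrt(p * q)
rpb = ((63.56 - 40.06) / 18.82) * sqrt(0.63 * 0.37)
rpb = 0.6029

0.6029


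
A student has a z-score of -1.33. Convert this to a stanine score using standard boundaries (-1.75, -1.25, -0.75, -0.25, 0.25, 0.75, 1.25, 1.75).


Stanine boundaries: [-1.75, -1.25, -0.75, -0.25, 0.25, 0.75, 1.25, 1.75]
z = -1.33
Check each boundary:
  z >= -1.75 -> could be stanine 2
  z < -1.25
  z < -0.75
  z < -0.25
  z < 0.25
  z < 0.75
  z < 1.25
  z < 1.75
Highest qualifying boundary gives stanine = 2

2


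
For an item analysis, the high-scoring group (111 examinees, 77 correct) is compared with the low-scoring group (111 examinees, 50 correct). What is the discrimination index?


p_upper = 77/111 = 0.6937
p_lower = 50/111 = 0.4505
D = 0.6937 - 0.4505 = 0.2432

0.2432


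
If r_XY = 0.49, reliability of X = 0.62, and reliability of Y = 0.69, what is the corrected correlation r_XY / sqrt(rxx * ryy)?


r_corrected = rxy / sqrt(rxx * ryy)
= 0.49 / sqrt(0.62 * 0.69)
= 0.49 / sqrt(0.4278)
= 0.49 / 0.654064
r_corrected = 0.7492

0.7492


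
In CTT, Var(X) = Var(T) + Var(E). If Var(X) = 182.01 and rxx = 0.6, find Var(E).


var_true = rxx * var_obs = 0.6 * 182.01 = 109.206
var_error = var_obs - var_true
var_error = 182.01 - 109.206
var_error = 72.804

72.804


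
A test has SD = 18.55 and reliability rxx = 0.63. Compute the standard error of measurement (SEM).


SEM = SD * sqrt(1 - rxx)
SEM = 18.55 * sqrt(1 - 0.63)
SEM = 18.55 * sqrt(0.37) = 18.55 * 0.608276
SEM = 11.2835

11.2835


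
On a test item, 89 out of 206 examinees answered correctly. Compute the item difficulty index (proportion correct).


Item difficulty p = number correct / total examinees
p = 89 / 206
p = 0.432

0.432


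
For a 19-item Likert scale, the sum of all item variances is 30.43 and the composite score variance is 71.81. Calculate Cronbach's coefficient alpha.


alpha = (k/(k-1)) * (1 - sum(si^2)/s_total^2)
= (19/18) * (1 - 30.43/71.81)
alpha = 0.6083

0.6083


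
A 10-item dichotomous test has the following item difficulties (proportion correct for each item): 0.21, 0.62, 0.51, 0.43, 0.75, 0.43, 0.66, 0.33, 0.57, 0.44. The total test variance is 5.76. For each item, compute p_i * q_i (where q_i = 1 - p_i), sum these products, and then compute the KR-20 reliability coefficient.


For each item, compute p_i * q_i:
  Item 1: 0.21 * 0.79 = 0.1659
  Item 2: 0.62 * 0.38 = 0.2356
  Item 3: 0.51 * 0.49 = 0.2499
  Item 4: 0.43 * 0.57 = 0.2451
  Item 5: 0.75 * 0.25 = 0.1875
  Item 6: 0.43 * 0.57 = 0.2451
  Item 7: 0.66 * 0.34 = 0.2244
  Item 8: 0.33 * 0.67 = 0.2211
  Item 9: 0.57 * 0.43 = 0.2451
  Item 10: 0.44 * 0.56 = 0.2464
Sum(p_i * q_i) = 0.1659 + 0.2356 + 0.2499 + 0.2451 + 0.1875 + 0.2451 + 0.2244 + 0.2211 + 0.2451 + 0.2464 = 2.2661
KR-20 = (k/(k-1)) * (1 - Sum(p_i*q_i) / Var_total)
= (10/9) * (1 - 2.2661/5.76)
= 1.1111 * 0.6066
KR-20 = 0.674

0.674


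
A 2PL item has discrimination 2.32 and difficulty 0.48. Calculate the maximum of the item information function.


For 2PL, max info at theta = b = 0.48
I_max = a^2 / 4 = 2.32^2 / 4
= 5.3824 / 4
I_max = 1.3456

1.3456


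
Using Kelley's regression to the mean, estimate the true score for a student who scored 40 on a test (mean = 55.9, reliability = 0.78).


T_est = rxx * X + (1 - rxx) * mean
T_est = 0.78 * 40 + 0.22 * 55.9
T_est = 31.2 + 12.298
T_est = 43.498

43.498


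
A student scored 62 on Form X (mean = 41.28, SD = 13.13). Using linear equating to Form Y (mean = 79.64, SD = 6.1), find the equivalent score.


slope = SD_Y / SD_X = 6.1 / 13.13 ~ 0.4646
intercept = mean_Y - slope * mean_X = 79.64 - (6.1 / 13.13) * 41.28 ~ 60.4619
Y = slope * X + intercept. To avoid rounding drift from the rounded slope/intercept, evaluate the equivalent form Y = mean_Y + SD_Y * (X - mean_X) / SD_X at full precision:
Y = 79.64 + 6.1 * (62 - 41.28) / 13.13
Y = 79.64 + 6.1 * 20.72 / 13.13
Y = 79.64 + 126.392 / 13.13
Y = 79.64 + 9.6262
Y = 89.2662

89.2662


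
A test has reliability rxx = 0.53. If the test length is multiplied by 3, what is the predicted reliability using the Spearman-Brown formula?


r_new = (n * rxx) / (1 + (n-1) * rxx)
r_new = (3 * 0.53) / (1 + 2 * 0.53)
r_new = 1.59 / 2.06
r_new = 0.7718

0.7718


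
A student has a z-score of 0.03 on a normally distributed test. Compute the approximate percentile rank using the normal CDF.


CDF(z) = 0.5 * (1 + erf(z/sqrt(2)))
erf(0.0212) = 0.0239
CDF = 0.512
Percentile rank = 0.512 * 100 = 51.2

51.2


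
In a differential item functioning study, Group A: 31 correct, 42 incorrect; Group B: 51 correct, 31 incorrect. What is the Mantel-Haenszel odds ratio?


Odds_A = 31/42 = 0.7381
Odds_B = 51/31 = 1.6452
OR = Odds_A / Odds_B = 0.7381 / 1.6452
Exactly, OR = (31 * 31) / (42 * 51) = 961 / 2142
OR = 0.4486

0.4486


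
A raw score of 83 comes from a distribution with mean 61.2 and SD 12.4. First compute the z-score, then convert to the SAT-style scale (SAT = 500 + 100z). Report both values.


z = (X - mean) / SD = (83 - 61.2) / 12.4
z = 21.8 / 12.4
z = 1.7581
SAT-scale = SAT = 500 + 100z
Carry z at full precision (z = 21.8 / 12.4) into the conversion:
SAT-scale = 500 + 100 * (21.8 / 12.4) = 500 + 2180 / 12.4
SAT-scale = 500 + 175.8065
SAT-scale = 675.8065

675.8065


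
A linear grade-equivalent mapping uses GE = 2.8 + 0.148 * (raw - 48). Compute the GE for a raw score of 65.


raw - median = 65 - 48 = 17
slope * diff = 0.148 * 17 = 2.516
GE = 2.8 + 2.516
GE = 5.316

5.316


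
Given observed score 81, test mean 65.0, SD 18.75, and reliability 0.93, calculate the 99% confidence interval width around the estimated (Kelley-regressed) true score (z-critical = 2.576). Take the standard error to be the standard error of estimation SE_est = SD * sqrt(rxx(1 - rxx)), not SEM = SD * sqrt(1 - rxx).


True score estimate = 0.93*81 + 0.07*65.0 = 79.88
SE_est = SD * sqrt(rxx * (1 - rxx)) = 18.75 * sqrt(0.93 * 0.07) = 18.75 * sqrt(0.0651) = 4.784007
CI = T_est +/- z * SE_est, so width = 2 * z * SE_est = 2 * 2.576 * 4.784007
Width = 24.6472

24.6472


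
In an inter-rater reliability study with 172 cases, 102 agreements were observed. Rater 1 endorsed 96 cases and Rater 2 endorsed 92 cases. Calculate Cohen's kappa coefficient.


P_o = 102/172 = 0.593023
P_e = (96*92 + 76*80) / 29584 = 0.504056
kappa = (P_o - P_e) / (1 - P_e)
kappa = (0.593023 - 0.504056) / (1 - 0.504056)
kappa = 0.1794

0.1794


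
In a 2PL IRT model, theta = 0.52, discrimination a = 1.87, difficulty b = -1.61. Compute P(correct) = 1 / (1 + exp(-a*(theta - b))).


a*(theta - b) = 1.87 * (0.52 - -1.61) = 3.9831
exp(-3.9831) = 0.0186
P = 1 / (1 + 0.0186)
P = 0.9817

0.9817


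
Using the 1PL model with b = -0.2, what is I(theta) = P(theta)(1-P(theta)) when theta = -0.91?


P = 1/(1+exp(-(-0.91--0.2))) = 0.3296
I = P*(1-P) = 0.3296 * 0.6704
I = 0.221

0.221


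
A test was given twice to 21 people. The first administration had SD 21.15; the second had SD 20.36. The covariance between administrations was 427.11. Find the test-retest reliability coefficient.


r = cov(X,Y) / (SD_X * SD_Y)
r = 427.11 / (21.15 * 20.36)
r = 427.11 / 430.614
r = 0.9919

0.9919


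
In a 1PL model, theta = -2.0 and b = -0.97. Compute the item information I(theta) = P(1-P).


P = 1/(1+exp(-(-2.0--0.97))) = 0.2631
I = P*(1-P) = 0.2631 * 0.7369
I = 0.1939

0.1939


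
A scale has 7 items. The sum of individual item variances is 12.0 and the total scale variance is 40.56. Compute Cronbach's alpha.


alpha = (k/(k-1)) * (1 - sum(si^2)/s_total^2)
= (7/6) * (1 - 12.0/40.56)
alpha = 0.8215

0.8215


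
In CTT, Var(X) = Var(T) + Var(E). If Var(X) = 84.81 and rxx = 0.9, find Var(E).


var_true = rxx * var_obs = 0.9 * 84.81 = 76.329
var_error = var_obs - var_true
var_error = 84.81 - 76.329
var_error = 8.481

8.481


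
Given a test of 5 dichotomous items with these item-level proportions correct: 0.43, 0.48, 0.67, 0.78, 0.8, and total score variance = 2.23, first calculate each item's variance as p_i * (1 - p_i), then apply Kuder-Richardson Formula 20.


For each item, compute p_i * q_i:
  Item 1: 0.43 * 0.57 = 0.2451
  Item 2: 0.48 * 0.52 = 0.2496
  Item 3: 0.67 * 0.33 = 0.2211
  Item 4: 0.78 * 0.22 = 0.1716
  Item 5: 0.8 * 0.2 = 0.16
Sum(p_i * q_i) = 0.2451 + 0.2496 + 0.2211 + 0.1716 + 0.16 = 1.0474
KR-20 = (k/(k-1)) * (1 - Sum(p_i*q_i) / Var_total)
= (5/4) * (1 - 1.0474/2.23)
= 1.25 * 0.5303
KR-20 = 0.6629

0.6629


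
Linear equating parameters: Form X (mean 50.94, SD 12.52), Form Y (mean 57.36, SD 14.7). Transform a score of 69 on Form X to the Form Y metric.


slope = SD_Y / SD_X = 14.7 / 12.52 ~ 1.1741
intercept = mean_Y - slope * mean_X = 57.36 - (14.7 / 12.52) * 50.94 ~ -2.4497
Y = slope * X + intercept. To avoid rounding drift from the rounded slope/intercept, evaluate the equivalent form Y = mean_Y + SD_Y * (X - mean_X) / SD_X at full precision:
Y = 57.36 + 14.7 * (69 - 50.94) / 12.52
Y = 57.36 + 14.7 * 18.06 / 12.52
Y = 57.36 + 265.482 / 12.52
Y = 57.36 + 21.2046
Y = 78.5646

78.5646


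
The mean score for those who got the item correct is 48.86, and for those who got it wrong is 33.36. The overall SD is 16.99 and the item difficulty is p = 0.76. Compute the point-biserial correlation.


q = 1 - p = 0.24
rpb = ((M1 - M0) / SD) * sqrt(p * q)
rpb = ((48.86 - 33.36) / 16.99) * sqrt(0.76 * 0.24)
rpb = 0.3896

0.3896


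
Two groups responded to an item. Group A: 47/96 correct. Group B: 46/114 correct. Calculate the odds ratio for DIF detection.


Odds_A = 47/49 = 0.9592
Odds_B = 46/68 = 0.6765
OR = Odds_A / Odds_B = 0.9592 / 0.6765
Exactly, OR = (47 * 68) / (49 * 46) = 3196 / 2254
OR = 1.4179

1.4179


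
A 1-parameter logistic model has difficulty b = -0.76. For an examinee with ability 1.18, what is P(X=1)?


theta - b = 1.18 - -0.76 = 1.94
exp(-(theta - b)) = exp(-1.94) = 0.1437
P = 1 / (1 + 0.1437)
P = 0.8744

0.8744


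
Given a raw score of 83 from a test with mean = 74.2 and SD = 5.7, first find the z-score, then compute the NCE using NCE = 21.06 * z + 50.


z = (X - mean) / SD = (83 - 74.2) / 5.7
z = 8.8 / 5.7
z = 1.5439
NCE = NCE = 21.06z + 50
Carry z at full precision (z = 8.8 / 5.7) into the conversion:
NCE = 21.06 * (8.8 / 5.7) + 50 = 185.328 / 5.7 + 50
NCE = 32.5137 + 50
NCE = 82.5137

82.5137


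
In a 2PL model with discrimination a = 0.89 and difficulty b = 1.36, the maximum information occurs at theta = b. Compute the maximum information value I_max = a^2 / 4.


For 2PL, max info at theta = b = 1.36
I_max = a^2 / 4 = 0.89^2 / 4
= 0.7921 / 4
I_max = 0.198

0.198


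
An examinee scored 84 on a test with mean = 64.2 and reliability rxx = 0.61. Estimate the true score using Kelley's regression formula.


T_est = rxx * X + (1 - rxx) * mean
T_est = 0.61 * 84 + 0.39 * 64.2
T_est = 51.24 + 25.038
T_est = 76.278

76.278


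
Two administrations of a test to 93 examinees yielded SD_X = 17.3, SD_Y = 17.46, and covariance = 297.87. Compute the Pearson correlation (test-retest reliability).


r = cov(X,Y) / (SD_X * SD_Y)
r = 297.87 / (17.3 * 17.46)
r = 297.87 / 302.058
r = 0.9861

0.9861


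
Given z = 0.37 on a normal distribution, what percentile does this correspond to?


CDF(z) = 0.5 * (1 + erf(z/sqrt(2)))
erf(0.2616) = 0.2886
CDF = 0.6443
Percentile rank = 0.6443 * 100 = 64.43

64.43


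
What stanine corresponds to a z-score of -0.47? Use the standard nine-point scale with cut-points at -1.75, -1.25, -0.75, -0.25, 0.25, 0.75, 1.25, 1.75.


Stanine boundaries: [-1.75, -1.25, -0.75, -0.25, 0.25, 0.75, 1.25, 1.75]
z = -0.47
Check each boundary:
  z >= -1.75 -> could be stanine 2
  z >= -1.25 -> could be stanine 3
  z >= -0.75 -> could be stanine 4
  z < -0.25
  z < 0.25
  z < 0.75
  z < 1.25
  z < 1.75
Highest qualifying boundary gives stanine = 4

4


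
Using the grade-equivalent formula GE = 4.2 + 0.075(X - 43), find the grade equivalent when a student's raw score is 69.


raw - median = 69 - 43 = 26
slope * diff = 0.075 * 26 = 1.95
GE = 4.2 + 1.95
GE = 6.15

6.15


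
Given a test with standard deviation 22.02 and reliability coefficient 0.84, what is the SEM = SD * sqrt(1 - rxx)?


SEM = SD * sqrt(1 - rxx)
SEM = 22.02 * sqrt(1 - 0.84)
SEM = 22.02 * sqrt(0.16) = 22.02 * 0.4
SEM = 8.808

8.808


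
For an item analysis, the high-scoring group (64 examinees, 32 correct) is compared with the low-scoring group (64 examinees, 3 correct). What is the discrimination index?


p_upper = 32/64 = 0.5
p_lower = 3/64 = 0.0469
D = 0.5 - 0.0469 = 0.4531

0.4531


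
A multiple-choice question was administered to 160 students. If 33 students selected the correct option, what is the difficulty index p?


Item difficulty p = number correct / total examinees
p = 33 / 160
p = 0.2062

0.2062


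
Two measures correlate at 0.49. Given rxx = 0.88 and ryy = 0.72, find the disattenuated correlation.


r_corrected = rxy / sqrt(rxx * ryy)
= 0.49 / sqrt(0.88 * 0.72)
= 0.49 / sqrt(0.6336)
= 0.49 / 0.79599
r_corrected = 0.6156

0.6156


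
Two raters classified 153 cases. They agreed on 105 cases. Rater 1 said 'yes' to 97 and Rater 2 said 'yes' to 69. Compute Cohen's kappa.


P_o = 105/153 = 0.686275
P_e = (97*69 + 56*84) / 23409 = 0.486864
kappa = (P_o - P_e) / (1 - P_e)
kappa = (0.686275 - 0.486864) / (1 - 0.486864)
kappa = 0.3886

0.3886


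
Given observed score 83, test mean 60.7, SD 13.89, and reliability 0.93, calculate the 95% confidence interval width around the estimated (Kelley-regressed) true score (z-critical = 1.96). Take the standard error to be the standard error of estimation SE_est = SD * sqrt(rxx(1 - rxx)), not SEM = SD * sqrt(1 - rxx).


True score estimate = 0.93*83 + 0.07*60.7 = 81.439
SE_est = SD * sqrt(rxx * (1 - rxx)) = 13.89 * sqrt(0.93 * 0.07) = 13.89 * sqrt(0.0651) = 3.543992
CI = T_est +/- z * SE_est, so width = 2 * z * SE_est = 2 * 1.96 * 3.543992
Width = 13.8924

13.8924


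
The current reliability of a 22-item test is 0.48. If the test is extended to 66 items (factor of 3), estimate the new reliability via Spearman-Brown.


r_new = (n * rxx) / (1 + (n-1) * rxx)
r_new = (3 * 0.48) / (1 + 2 * 0.48)
r_new = 1.44 / 1.96
r_new = 0.7347

0.7347


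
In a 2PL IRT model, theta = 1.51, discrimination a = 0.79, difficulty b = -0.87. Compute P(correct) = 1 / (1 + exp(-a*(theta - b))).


a*(theta - b) = 0.79 * (1.51 - -0.87) = 1.8802
exp(-1.8802) = 0.1526
P = 1 / (1 + 0.1526)
P = 0.8676

0.8676


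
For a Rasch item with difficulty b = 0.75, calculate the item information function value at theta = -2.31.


P = 1/(1+exp(-(-2.31-0.75))) = 0.0448
I = P*(1-P) = 0.0448 * 0.9552
I = 0.0428

0.0428


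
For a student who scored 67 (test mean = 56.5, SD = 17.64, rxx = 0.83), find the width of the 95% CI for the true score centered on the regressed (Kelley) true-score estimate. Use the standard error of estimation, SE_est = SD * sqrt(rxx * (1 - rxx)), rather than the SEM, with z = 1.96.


True score estimate = 0.83*67 + 0.17*56.5 = 65.215
SE_est = SD * sqrt(rxx * (1 - rxx)) = 17.64 * sqrt(0.83 * 0.17) = 17.64 * sqrt(0.1411) = 6.626163
CI = T_est +/- z * SE_est, so width = 2 * z * SE_est = 2 * 1.96 * 6.626163
Width = 25.9746

25.9746


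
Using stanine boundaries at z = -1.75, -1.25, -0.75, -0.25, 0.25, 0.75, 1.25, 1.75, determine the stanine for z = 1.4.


Stanine boundaries: [-1.75, -1.25, -0.75, -0.25, 0.25, 0.75, 1.25, 1.75]
z = 1.4
Check each boundary:
  z >= -1.75 -> could be stanine 2
  z >= -1.25 -> could be stanine 3
  z >= -0.75 -> could be stanine 4
  z >= -0.25 -> could be stanine 5
  z >= 0.25 -> could be stanine 6
  z >= 0.75 -> could be stanine 7
  z >= 1.25 -> could be stanine 8
  z < 1.75
Highest qualifying boundary gives stanine = 8

8


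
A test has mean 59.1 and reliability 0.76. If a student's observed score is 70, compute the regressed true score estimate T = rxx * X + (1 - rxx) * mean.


T_est = rxx * X + (1 - rxx) * mean
T_est = 0.76 * 70 + 0.24 * 59.1
T_est = 53.2 + 14.184
T_est = 67.384

67.384


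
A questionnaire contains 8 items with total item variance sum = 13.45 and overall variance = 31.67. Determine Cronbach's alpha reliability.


alpha = (k/(k-1)) * (1 - sum(si^2)/s_total^2)
= (8/7) * (1 - 13.45/31.67)
alpha = 0.6575

0.6575


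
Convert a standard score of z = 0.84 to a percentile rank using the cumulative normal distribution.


CDF(z) = 0.5 * (1 + erf(z/sqrt(2)))
erf(0.594) = 0.5991
CDF = 0.7995
Percentile rank = 0.7995 * 100 = 79.95

79.95


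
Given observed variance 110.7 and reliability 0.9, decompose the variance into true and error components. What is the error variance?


var_true = rxx * var_obs = 0.9 * 110.7 = 99.63
var_error = var_obs - var_true
var_error = 110.7 - 99.63
var_error = 11.07

11.07


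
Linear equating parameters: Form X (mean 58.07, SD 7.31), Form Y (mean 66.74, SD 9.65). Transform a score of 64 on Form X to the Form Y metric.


slope = SD_Y / SD_X = 9.65 / 7.31 ~ 1.3201
intercept = mean_Y - slope * mean_X = 66.74 - (9.65 / 7.31) * 58.07 ~ -9.9188
Y = slope * X + intercept. To avoid rounding drift from the rounded slope/intercept, evaluate the equivalent form Y = mean_Y + SD_Y * (X - mean_X) / SD_X at full precision:
Y = 66.74 + 9.65 * (64 - 58.07) / 7.31
Y = 66.74 + 9.65 * 5.93 / 7.31
Y = 66.74 + 57.2245 / 7.31
Y = 66.74 + 7.8282
Y = 74.5682

74.5682


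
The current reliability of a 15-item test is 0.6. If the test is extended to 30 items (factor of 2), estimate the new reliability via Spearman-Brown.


r_new = (n * rxx) / (1 + (n-1) * rxx)
r_new = (2 * 0.6) / (1 + 1 * 0.6)
r_new = 1.2 / 1.6
r_new = 0.75

0.75


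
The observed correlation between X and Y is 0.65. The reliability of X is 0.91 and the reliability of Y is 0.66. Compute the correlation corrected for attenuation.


r_corrected = rxy / sqrt(rxx * ryy)
= 0.65 / sqrt(0.91 * 0.66)
= 0.65 / sqrt(0.6006)
= 0.65 / 0.774984
r_corrected = 0.8387

0.8387


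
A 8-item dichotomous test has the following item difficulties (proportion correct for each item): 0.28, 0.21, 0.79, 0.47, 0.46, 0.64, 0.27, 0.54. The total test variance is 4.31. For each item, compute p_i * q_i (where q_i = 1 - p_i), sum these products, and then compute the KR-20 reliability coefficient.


For each item, compute p_i * q_i:
  Item 1: 0.28 * 0.72 = 0.2016
  Item 2: 0.21 * 0.79 = 0.1659
  Item 3: 0.79 * 0.21 = 0.1659
  Item 4: 0.47 * 0.53 = 0.2491
  Item 5: 0.46 * 0.54 = 0.2484
  Item 6: 0.64 * 0.36 = 0.2304
  Item 7: 0.27 * 0.73 = 0.1971
  Item 8: 0.54 * 0.46 = 0.2484
Sum(p_i * q_i) = 0.2016 + 0.1659 + 0.1659 + 0.2491 + 0.2484 + 0.2304 + 0.1971 + 0.2484 = 1.7068
KR-20 = (k/(k-1)) * (1 - Sum(p_i*q_i) / Var_total)
= (8/7) * (1 - 1.7068/4.31)
= 1.1429 * 0.604
KR-20 = 0.6903

0.6903


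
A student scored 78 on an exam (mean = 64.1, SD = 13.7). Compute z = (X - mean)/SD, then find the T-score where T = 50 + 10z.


z = (X - mean) / SD = (78 - 64.1) / 13.7
z = 13.9 / 13.7
z = 1.0146
T-score = T = 50 + 10z
Carry z at full precision (z = 13.9 / 13.7) into the conversion:
T-score = 50 + 10 * (13.9 / 13.7) = 50 + 139 / 13.7
T-score = 50 + 10.146
T-score = 60.146

60.146


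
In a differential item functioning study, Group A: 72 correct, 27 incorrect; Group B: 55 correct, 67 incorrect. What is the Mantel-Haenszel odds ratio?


Odds_A = 72/27 = 2.6667
Odds_B = 55/67 = 0.8209
OR = Odds_A / Odds_B = 2.6667 / 0.8209
Exactly, OR = (72 * 67) / (27 * 55) = 4824 / 1485
OR = 3.2485

3.2485


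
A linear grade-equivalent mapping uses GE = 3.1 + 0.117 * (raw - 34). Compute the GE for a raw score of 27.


raw - median = 27 - 34 = -7
slope * diff = 0.117 * -7 = -0.819
GE = 3.1 + -0.819
GE = 2.281

2.281


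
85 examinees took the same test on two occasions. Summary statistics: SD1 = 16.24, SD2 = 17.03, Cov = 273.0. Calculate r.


r = cov(X,Y) / (SD_X * SD_Y)
r = 273.0 / (16.24 * 17.03)
r = 273.0 / 276.5672
r = 0.9871

0.9871


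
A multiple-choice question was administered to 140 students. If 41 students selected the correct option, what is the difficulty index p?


Item difficulty p = number correct / total examinees
p = 41 / 140
p = 0.2929

0.2929


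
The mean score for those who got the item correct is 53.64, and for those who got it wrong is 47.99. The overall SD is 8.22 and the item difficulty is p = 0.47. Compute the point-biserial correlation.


q = 1 - p = 0.53
rpb = ((M1 - M0) / SD) * sqrt(p * q)
rpb = ((53.64 - 47.99) / 8.22) * sqrt(0.47 * 0.53)
rpb = 0.3431

0.3431


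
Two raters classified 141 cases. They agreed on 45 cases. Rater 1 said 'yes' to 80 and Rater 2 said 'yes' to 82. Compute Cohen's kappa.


P_o = 45/141 = 0.319149
P_e = (80*82 + 61*59) / 19881 = 0.51099
kappa = (P_o - P_e) / (1 - P_e)
kappa = (0.319149 - 0.51099) / (1 - 0.51099)
kappa = -0.3923

-0.3923


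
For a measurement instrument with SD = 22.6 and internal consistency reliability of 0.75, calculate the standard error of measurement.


SEM = SD * sqrt(1 - rxx)
SEM = 22.6 * sqrt(1 - 0.75)
SEM = 22.6 * sqrt(0.25) = 22.6 * 0.5
SEM = 11.3

11.3


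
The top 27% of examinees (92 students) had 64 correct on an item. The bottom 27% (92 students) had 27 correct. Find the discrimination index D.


p_upper = 64/92 = 0.6957
p_lower = 27/92 = 0.2935
D = 0.6957 - 0.2935 = 0.4022

0.4022


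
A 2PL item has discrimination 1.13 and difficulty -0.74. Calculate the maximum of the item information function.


For 2PL, max info at theta = b = -0.74
I_max = a^2 / 4 = 1.13^2 / 4
= 1.2769 / 4
I_max = 0.3192

0.3192


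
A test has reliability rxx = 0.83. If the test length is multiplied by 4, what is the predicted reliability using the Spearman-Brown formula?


r_new = (n * rxx) / (1 + (n-1) * rxx)
r_new = (4 * 0.83) / (1 + 3 * 0.83)
r_new = 3.32 / 3.49
r_new = 0.9513

0.9513
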